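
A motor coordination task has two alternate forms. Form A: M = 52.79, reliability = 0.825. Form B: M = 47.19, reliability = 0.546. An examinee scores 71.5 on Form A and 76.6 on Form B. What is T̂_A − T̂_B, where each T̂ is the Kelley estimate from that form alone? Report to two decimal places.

4.98

T̂_A = 0.825(71.5) + 0.175(52.79) = 68.2258
T̂_B = 0.546(76.6) + 0.454(47.19) = 63.2479
T̂_A − T̂_B = 4.9779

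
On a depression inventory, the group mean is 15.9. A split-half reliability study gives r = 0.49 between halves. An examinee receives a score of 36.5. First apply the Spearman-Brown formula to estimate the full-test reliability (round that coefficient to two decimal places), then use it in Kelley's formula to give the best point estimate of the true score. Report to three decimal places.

29.496

Spearman-Brown: ρ = 2r/(1 + r) = 2(0.49)/(1 + 0.49) = 0.980/1.49 = 0.6577 → 0.66
Weight the observed score by reliability and the mean by (1 − reliability): T̂ = 0.66·36.5 + 0.34·15.9 = 24.090 + 5.406 = 29.4960.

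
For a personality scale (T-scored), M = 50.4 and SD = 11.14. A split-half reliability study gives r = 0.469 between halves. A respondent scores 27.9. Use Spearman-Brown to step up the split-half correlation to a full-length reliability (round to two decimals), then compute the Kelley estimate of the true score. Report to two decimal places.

Spearman-Brown: ρ = 2r/(1 + r) = 2(0.469)/(1 + 0.469) = 0.9380/1.469 = 0.6385 → 0.64
T̂ = ρX + (1 − ρ)μ
  = 0.64 × 27.9 + 0.36 × 50.4
  = 17.856 + 18.144
  = 36.000
  ≈ 36.00

36.00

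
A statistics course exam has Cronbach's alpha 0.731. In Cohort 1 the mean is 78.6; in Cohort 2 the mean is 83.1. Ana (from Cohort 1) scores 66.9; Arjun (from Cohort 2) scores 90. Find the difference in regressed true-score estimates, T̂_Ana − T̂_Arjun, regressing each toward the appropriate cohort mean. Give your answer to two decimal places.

-18.10

T̂_Ana = 0.731(66.9) + 0.269(78.6) = 70.0473
T̂_Arjun = 0.731(90) + 0.269(83.1) = 88.1439
Difference = 70.0473 − 88.1439 = -18.0966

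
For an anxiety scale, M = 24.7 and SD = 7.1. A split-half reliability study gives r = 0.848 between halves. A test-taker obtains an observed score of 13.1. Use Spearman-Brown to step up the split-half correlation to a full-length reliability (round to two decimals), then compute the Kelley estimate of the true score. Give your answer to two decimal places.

14.03

Spearman-Brown: ρ = 2r/(1 + r) = 2(0.848)/(1 + 0.848) = 1.6960/1.848 = 0.9177 → 0.92
Regress the observed score toward the mean by the unreliability: T̂ = 0.92·13.1 + 0.08·24.7 = 12.052 + 1.976 = 14.028.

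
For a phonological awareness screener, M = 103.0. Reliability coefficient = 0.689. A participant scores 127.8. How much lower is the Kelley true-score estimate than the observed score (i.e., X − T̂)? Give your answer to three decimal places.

Weight the observed score by reliability and the mean by (1 − reliability): T̂ = 0.689·127.8 + 0.311·103.0 = 88.0542 + 32.0330 = 120.08720.
X − T̂ = 127.8 − 120.0872 = 7.7128 → 7.713

7.713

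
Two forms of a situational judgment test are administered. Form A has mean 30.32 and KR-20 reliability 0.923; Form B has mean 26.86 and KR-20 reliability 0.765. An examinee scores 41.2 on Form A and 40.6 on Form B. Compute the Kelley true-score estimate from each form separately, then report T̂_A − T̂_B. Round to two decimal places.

T̂_A = 0.923(41.2) + 0.077(30.32) = 40.3622
T̂_B = 0.765(40.6) + 0.235(26.86) = 37.3711
T̂_A − T̂_B = 2.9911

2.99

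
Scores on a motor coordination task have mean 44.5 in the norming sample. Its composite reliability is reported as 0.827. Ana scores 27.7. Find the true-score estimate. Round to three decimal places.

30.606

T̂ = 0.827(27.7) + 0.173(44.5) = 22.9079 + 7.6985 = 30.6064 → 30.606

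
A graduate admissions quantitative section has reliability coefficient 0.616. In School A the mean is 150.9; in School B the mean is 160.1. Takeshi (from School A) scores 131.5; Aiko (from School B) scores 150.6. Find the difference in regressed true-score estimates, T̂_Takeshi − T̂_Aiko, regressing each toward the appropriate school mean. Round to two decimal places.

T̂_Takeshi = 0.616(131.5) + 0.384(150.9) = 138.9496
T̂_Aiko = 0.616(150.6) + 0.384(160.1) = 154.2480
Difference = 138.9496 − 154.2480 = -15.2984

-15.30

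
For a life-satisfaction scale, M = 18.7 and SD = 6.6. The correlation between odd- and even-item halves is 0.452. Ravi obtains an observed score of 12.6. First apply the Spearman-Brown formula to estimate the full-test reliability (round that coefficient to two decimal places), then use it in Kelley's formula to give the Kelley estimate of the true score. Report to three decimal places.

14.918

Spearman-Brown: ρ = 2r/(1 + r) = 2(0.452)/(1 + 0.452) = 0.9040/1.452 = 0.6226 → 0.62
Kelley's formula gives T̂ = 0.62·12.6 + 0.38·18.7 = 7.812 + 7.106 = 14.9180.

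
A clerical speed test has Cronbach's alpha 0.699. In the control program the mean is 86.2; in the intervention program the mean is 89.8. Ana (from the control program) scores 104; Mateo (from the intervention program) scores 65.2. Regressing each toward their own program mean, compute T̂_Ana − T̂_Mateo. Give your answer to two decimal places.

26.04

T̂_Ana = 0.699(104) + 0.301(86.2) = 98.6422
T̂_Mateo = 0.699(65.2) + 0.301(89.8) = 72.6046
Difference = 98.6422 − 72.6046 = 26.0376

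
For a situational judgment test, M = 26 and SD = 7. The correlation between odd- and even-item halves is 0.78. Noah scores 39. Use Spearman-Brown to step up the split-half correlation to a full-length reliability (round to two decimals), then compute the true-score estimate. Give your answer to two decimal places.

37.44

Spearman-Brown: ρ = 2r/(1 + r) = 2(0.78)/(1 + 0.78) = 1.560/1.78 = 0.8764 → 0.88
T̂ = ρX + (1 − ρ)μ
  = 0.88 × 39 + 0.12 × 26
  = 34.32 + 3.12
  = 37.440
  ≈ 37.44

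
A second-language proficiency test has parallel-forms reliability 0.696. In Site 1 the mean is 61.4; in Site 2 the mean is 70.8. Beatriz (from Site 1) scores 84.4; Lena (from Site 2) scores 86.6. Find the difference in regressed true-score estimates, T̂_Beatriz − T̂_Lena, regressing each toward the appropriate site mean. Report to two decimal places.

-4.39

T̂_Beatriz = 0.696(84.4) + 0.304(61.4) = 77.4080
T̂_Lena = 0.696(86.6) + 0.304(70.8) = 81.7968
Difference = 77.4080 − 81.7968 = -4.3888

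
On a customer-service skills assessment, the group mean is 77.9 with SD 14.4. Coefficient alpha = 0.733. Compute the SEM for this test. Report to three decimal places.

7.441

SEM = SD · √(1 − ρ) = 14.4 × √0.267 = 14.4 × 0.5167 = 7.4408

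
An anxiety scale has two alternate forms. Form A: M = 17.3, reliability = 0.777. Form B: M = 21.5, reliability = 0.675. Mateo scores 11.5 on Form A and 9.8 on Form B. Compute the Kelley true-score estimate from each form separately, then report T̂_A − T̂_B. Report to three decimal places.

-0.809

T̂_A = 0.777(11.5) + 0.223(17.3) = 12.79340
T̂_B = 0.675(9.8) + 0.325(21.5) = 13.60250
T̂_A − T̂_B = -0.80910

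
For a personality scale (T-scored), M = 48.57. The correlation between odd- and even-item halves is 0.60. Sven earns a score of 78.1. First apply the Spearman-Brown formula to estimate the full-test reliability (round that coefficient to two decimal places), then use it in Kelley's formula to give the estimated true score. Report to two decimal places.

Spearman-Brown: ρ = 2r/(1 + r) = 2(0.60)/(1 + 0.60) = 1.200/1.60 = 0.7500 → 0.75
Regress the observed score toward the mean by the unreliability: T̂ = 0.75·78.1 + 0.25·48.57 = 58.575 + 12.1425 = 70.718.

70.72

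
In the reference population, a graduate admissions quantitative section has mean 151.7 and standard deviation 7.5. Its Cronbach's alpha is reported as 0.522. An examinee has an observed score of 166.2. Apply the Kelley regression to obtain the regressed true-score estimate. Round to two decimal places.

T̂ = ρX + (1 − ρ)μ
  = 0.522 × 166.2 + 0.478 × 151.7
  = 86.7564 + 72.5126
  = 159.269
  ≈ 159.27

159.27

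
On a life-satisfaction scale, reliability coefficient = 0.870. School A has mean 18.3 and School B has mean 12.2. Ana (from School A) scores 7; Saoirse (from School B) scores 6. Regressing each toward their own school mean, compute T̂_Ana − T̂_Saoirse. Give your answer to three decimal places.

1.663

T̂_Ana = 0.870(7) + 0.130(18.3) = 8.46900
T̂_Saoirse = 0.870(6) + 0.130(12.2) = 6.80600
Difference = 8.46900 − 6.80600 = 1.66300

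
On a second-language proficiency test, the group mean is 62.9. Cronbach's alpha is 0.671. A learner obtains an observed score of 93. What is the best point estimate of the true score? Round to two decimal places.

Weight the observed score by reliability and the mean by (1 − reliability): T̂ = 0.671·93 + 0.329·62.9 = 62.403 + 20.6941 = 83.097.

83.10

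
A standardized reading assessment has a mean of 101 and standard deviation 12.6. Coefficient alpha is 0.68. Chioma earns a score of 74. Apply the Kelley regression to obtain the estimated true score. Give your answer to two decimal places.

Regress the observed score toward the mean by the unreliability: T̂ = 0.68·74 + 0.32·101 = 50.32 + 32.32 = 82.640.

82.64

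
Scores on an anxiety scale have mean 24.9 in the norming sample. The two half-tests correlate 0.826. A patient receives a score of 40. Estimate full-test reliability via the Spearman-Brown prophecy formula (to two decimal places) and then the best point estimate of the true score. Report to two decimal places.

Spearman-Brown: ρ = 2r/(1 + r) = 2(0.826)/(1 + 0.826) = 1.6520/1.826 = 0.9047 → 0.90
T̂ = 0.90(40) + 0.10(24.9) = 36.00 + 2.490 = 38.490 → 38.49

38.49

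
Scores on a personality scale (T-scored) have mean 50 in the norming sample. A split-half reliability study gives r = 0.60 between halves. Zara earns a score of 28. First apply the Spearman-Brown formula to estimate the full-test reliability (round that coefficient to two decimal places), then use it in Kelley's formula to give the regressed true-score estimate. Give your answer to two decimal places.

33.50

Spearman-Brown: ρ = 2r/(1 + r) = 2(0.60)/(1 + 0.60) = 1.200/1.60 = 0.7500 → 0.75
T̂ = ρX + (1 − ρ)μ
  = 0.75 × 28 + 0.25 × 50
  = 21.00 + 12.50
  = 33.500
  ≈ 33.50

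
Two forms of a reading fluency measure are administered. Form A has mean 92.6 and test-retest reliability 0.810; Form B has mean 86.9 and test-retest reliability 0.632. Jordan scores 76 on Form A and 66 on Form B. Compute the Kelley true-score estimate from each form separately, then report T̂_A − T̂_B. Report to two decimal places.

5.46

T̂_A = 0.810(76) + 0.190(92.6) = 79.1540
T̂_B = 0.632(66) + 0.368(86.9) = 73.6912
T̂_A − T̂_B = 5.4628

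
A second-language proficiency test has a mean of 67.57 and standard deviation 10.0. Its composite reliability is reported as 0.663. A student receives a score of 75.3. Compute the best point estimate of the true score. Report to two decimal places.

T̂ = 0.663(75.3) + 0.337(67.57) = 49.9239 + 22.77109 = 72.695 → 72.69

72.69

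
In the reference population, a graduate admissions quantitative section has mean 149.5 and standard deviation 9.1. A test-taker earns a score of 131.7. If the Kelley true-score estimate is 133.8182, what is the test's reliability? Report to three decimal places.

T̂ = ρX + (1 − ρ)μ  ⇒  T̂ − μ = ρ(X − μ)
ρ = (T̂ − μ)/(X − μ) = (133.8182 − 149.5) / (131.7 − 149.5) = -15.6818 / -17.8 = 0.88100

0.881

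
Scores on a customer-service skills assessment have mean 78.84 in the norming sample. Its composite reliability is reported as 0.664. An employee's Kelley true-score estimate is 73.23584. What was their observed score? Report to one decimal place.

70.4

T̂ = ρX + (1 − ρ)μ  ⇒  X = (T̂ − (1 − ρ)μ) / ρ
X = (73.23584 − 0.336 × 78.84) / 0.664 = (73.23584 − 26.49024) / 0.664 = 46.74560 / 0.664 = 70.400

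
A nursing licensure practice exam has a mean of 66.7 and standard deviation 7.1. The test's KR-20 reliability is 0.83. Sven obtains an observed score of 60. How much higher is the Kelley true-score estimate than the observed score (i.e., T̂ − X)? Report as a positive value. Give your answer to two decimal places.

1.14

Kelley's formula gives T̂ = 0.83·60 + 0.17·66.7 = 49.80 + 11.339 = 61.1390.
T̂ − X = 61.139 − 60 = 1.139 → 1.14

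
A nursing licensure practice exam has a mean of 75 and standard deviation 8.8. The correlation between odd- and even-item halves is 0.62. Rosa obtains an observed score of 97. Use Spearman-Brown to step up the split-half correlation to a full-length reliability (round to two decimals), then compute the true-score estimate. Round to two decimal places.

Spearman-Brown: ρ = 2r/(1 + r) = 2(0.62)/(1 + 0.62) = 1.240/1.62 = 0.7654 → 0.77
Weight the observed score by reliability and the mean by (1 − reliability): T̂ = 0.77·97 + 0.23·75 = 74.69 + 17.25 = 91.940.

91.94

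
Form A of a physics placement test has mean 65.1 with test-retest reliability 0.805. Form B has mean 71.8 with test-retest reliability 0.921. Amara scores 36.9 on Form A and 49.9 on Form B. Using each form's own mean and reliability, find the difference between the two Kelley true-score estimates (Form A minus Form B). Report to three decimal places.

-9.231

T̂_A = 0.805(36.9) + 0.195(65.1) = 42.39900
T̂_B = 0.921(49.9) + 0.079(71.8) = 51.63010
T̂_A − T̂_B = -9.23110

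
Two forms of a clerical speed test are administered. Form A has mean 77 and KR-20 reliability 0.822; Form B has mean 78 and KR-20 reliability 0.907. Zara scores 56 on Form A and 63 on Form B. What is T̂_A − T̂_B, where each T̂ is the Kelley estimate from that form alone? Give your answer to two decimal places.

-4.66

T̂_A = 0.822(56) + 0.178(77) = 59.7380
T̂_B = 0.907(63) + 0.093(78) = 64.3950
T̂_A − T̂_B = -4.6570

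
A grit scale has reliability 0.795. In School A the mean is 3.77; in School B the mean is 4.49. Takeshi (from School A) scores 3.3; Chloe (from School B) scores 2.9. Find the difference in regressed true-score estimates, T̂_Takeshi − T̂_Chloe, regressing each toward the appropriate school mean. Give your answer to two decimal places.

0.17

T̂_Takeshi = 0.795(3.3) + 0.205(3.77) = 3.3963
T̂_Chloe = 0.795(2.9) + 0.205(4.49) = 3.2259
Difference = 3.3963 − 3.2259 = 0.1704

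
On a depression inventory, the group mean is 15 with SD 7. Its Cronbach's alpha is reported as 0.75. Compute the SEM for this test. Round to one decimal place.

SEM = SD · √(1 − ρ) = 7 × √0.25 = 7 × 0.5000 = 3.500

3.5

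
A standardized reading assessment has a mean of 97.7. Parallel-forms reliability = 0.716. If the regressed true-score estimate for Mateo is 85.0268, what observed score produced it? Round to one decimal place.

80.0

T̂ = ρX + (1 − ρ)μ  ⇒  X = (T̂ − (1 − ρ)μ) / ρ
X = (85.0268 − 0.284 × 97.7) / 0.716 = (85.0268 − 27.7468) / 0.716 = 57.2800 / 0.716 = 80.000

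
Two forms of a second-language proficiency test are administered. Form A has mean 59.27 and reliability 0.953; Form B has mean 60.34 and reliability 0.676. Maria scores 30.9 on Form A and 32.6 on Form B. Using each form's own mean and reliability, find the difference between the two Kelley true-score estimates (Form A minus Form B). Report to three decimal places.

-9.354

T̂_A = 0.953(30.9) + 0.047(59.27) = 32.23339
T̂_B = 0.676(32.6) + 0.324(60.34) = 41.58776
T̂_A − T̂_B = -9.35437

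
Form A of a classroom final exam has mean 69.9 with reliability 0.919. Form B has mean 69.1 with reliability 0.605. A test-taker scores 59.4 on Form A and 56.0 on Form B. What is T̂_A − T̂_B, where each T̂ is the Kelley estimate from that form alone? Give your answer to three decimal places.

-0.924

T̂_A = 0.919(59.4) + 0.081(69.9) = 60.25050
T̂_B = 0.605(56.0) + 0.395(69.1) = 61.17450
T̂_A − T̂_B = -0.92400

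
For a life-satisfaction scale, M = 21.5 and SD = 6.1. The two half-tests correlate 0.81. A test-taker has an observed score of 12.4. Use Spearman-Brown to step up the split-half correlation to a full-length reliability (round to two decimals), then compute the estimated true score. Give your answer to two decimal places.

13.31

Spearman-Brown: ρ = 2r/(1 + r) = 2(0.81)/(1 + 0.81) = 1.620/1.81 = 0.8950 → 0.90
T̂ = ρX + (1 − ρ)μ
  = 0.90 × 12.4 + 0.10 × 21.5
  = 11.160 + 2.150
  = 13.310
  ≈ 13.31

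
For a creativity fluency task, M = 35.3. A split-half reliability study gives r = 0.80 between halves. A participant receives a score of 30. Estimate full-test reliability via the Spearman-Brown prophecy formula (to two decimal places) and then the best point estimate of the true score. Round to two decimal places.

Spearman-Brown: ρ = 2r/(1 + r) = 2(0.80)/(1 + 0.80) = 1.600/1.80 = 0.8889 → 0.89
Kelley's formula gives T̂ = 0.89·30 + 0.11·35.3 = 26.70 + 3.883 = 30.583.

30.58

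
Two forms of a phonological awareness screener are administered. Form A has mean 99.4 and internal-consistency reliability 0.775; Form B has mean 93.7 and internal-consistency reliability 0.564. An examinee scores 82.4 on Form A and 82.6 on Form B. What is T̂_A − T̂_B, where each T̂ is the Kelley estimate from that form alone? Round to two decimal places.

-1.21

T̂_A = 0.775(82.4) + 0.225(99.4) = 86.2250
T̂_B = 0.564(82.6) + 0.436(93.7) = 87.4396
T̂_A − T̂_B = -1.2146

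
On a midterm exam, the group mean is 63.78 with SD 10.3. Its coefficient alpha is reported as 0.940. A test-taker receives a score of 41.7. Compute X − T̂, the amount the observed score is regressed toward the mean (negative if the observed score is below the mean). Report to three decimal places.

T̂ = 0.940(41.7) + 0.060(63.78) = 39.1980 + 3.82680 = 43.02480 → 43.0248
X − T̂ = 41.7 − 43.0248 = -1.3248 → -1.325

-1.325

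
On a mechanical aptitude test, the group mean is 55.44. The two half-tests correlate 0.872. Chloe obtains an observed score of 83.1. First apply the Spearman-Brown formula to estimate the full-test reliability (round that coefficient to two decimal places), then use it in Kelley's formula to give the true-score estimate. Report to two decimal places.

81.16

Spearman-Brown: ρ = 2r/(1 + r) = 2(0.872)/(1 + 0.872) = 1.7440/1.872 = 0.9316 → 0.93
T̂ = 0.93(83.1) + 0.07(55.44) = 77.283 + 3.8808 = 81.164 → 81.16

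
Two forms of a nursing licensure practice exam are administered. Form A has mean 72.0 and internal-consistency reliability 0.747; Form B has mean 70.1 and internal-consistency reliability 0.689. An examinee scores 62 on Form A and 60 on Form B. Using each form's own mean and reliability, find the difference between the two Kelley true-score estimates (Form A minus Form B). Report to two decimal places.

1.39

T̂_A = 0.747(62) + 0.253(72.0) = 64.5300
T̂_B = 0.689(60) + 0.311(70.1) = 63.1411
T̂_A − T̂_B = 1.3889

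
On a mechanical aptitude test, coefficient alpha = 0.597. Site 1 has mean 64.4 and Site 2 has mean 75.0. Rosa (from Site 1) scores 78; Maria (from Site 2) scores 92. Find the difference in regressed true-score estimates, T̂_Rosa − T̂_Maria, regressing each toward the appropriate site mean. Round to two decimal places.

-12.63

T̂_Rosa = 0.597(78) + 0.403(64.4) = 72.5192
T̂_Maria = 0.597(92) + 0.403(75.0) = 85.1490
Difference = 72.5192 − 85.1490 = -12.6298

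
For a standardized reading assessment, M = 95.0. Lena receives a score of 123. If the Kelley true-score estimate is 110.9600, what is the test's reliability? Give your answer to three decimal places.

T̂ = ρX + (1 − ρ)μ  ⇒  T̂ − μ = ρ(X − μ)
ρ = (T̂ − μ)/(X − μ) = (110.9600 − 95.0) / (123 − 95.0) = 15.9600 / 28.0 = 0.57000

0.570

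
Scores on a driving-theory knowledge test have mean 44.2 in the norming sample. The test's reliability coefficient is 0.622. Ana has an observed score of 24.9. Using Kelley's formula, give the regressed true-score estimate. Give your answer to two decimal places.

32.20

Regress the observed score toward the mean by the unreliability: T̂ = 0.622·24.9 + 0.378·44.2 = 15.4878 + 16.7076 = 32.195.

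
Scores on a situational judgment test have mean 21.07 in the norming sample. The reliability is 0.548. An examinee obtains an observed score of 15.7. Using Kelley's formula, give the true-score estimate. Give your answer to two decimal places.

T̂ = ρX + (1 − ρ)μ
  = 0.548 × 15.7 + 0.452 × 21.07
  = 8.6036 + 9.52364
  = 18.127
  ≈ 18.13

18.13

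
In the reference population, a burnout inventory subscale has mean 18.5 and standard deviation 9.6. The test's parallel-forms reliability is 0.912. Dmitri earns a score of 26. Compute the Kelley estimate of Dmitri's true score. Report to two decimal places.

25.34

Regress the observed score toward the mean by the unreliability: T̂ = 0.912·26 + 0.088·18.5 = 23.712 + 1.6280 = 25.340.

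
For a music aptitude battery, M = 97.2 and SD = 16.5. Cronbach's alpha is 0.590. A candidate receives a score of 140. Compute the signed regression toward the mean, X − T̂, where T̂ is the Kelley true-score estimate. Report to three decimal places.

17.548

T̂ = 0.590(140) + 0.410(97.2) = 82.600 + 39.8520 = 122.45200 → 122.4520
X − T̂ = 140 − 122.4520 = 17.5480 → 17.548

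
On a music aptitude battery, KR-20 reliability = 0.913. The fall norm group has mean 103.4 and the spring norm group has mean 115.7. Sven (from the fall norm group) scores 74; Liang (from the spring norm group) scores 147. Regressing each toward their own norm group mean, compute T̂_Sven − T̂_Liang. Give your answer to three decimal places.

T̂_Sven = 0.913(74) + 0.087(103.4) = 76.55780
T̂_Liang = 0.913(147) + 0.087(115.7) = 144.27690
Difference = 76.55780 − 144.27690 = -67.71910

-67.719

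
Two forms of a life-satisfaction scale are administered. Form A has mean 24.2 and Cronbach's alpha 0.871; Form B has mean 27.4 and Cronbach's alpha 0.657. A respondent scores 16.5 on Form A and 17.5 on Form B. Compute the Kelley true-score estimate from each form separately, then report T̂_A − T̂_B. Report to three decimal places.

T̂_A = 0.871(16.5) + 0.129(24.2) = 17.49330
T̂_B = 0.657(17.5) + 0.343(27.4) = 20.89570
T̂_A − T̂_B = -3.40240

-3.402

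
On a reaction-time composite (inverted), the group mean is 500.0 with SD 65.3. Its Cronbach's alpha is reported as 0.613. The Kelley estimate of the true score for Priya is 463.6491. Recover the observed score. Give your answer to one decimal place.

440.7

T̂ = ρX + (1 − ρ)μ  ⇒  X = (T̂ − (1 − ρ)μ) / ρ
X = (463.6491 − 0.387 × 500.0) / 0.613 = (463.6491 − 193.5000) / 0.613 = 270.1491 / 0.613 = 440.700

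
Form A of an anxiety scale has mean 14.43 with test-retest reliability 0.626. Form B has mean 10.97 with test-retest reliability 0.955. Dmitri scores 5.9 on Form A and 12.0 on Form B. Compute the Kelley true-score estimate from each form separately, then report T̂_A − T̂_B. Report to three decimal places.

-2.863

T̂_A = 0.626(5.9) + 0.374(14.43) = 9.09022
T̂_B = 0.955(12.0) + 0.045(10.97) = 11.95365
T̂_A − T̂_B = -2.86343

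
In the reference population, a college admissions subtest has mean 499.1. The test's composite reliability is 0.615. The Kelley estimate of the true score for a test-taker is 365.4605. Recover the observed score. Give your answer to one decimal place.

T̂ = ρX + (1 − ρ)μ  ⇒  X = (T̂ − (1 − ρ)μ) / ρ
X = (365.4605 − 0.385 × 499.1) / 0.615 = (365.4605 − 192.1535) / 0.615 = 173.3070 / 0.615 = 281.800

281.8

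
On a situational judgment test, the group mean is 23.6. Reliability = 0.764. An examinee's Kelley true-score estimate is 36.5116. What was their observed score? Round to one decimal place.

40.5

T̂ = ρX + (1 − ρ)μ  ⇒  X = (T̂ − (1 − ρ)μ) / ρ
X = (36.5116 − 0.236 × 23.6) / 0.764 = (36.5116 − 5.5696) / 0.764 = 30.9420 / 0.764 = 40.500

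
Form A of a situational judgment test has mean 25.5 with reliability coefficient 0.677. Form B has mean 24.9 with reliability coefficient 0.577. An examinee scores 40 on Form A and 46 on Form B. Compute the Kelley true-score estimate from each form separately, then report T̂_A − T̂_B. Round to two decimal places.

T̂_A = 0.677(40) + 0.323(25.5) = 35.3165
T̂_B = 0.577(46) + 0.423(24.9) = 37.0747
T̂_A − T̂_B = -1.7582

-1.76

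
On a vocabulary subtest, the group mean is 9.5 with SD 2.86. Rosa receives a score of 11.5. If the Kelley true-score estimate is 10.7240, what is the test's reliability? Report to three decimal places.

0.612

T̂ = ρX + (1 − ρ)μ  ⇒  T̂ − μ = ρ(X − μ)
ρ = (T̂ − μ)/(X − μ) = (10.7240 − 9.5) / (11.5 − 9.5) = 1.2240 / 2.0 = 0.61200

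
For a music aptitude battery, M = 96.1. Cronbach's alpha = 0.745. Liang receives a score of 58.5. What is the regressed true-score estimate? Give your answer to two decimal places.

68.09

T̂ = 0.745(58.5) + 0.255(96.1) = 43.5825 + 24.5055 = 68.088 → 68.09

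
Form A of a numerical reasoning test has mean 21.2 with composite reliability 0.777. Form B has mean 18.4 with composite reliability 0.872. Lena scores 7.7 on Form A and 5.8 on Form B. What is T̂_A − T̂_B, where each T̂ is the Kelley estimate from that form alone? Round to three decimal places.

3.298

T̂_A = 0.777(7.7) + 0.223(21.2) = 10.71050
T̂_B = 0.872(5.8) + 0.128(18.4) = 7.41280
T̂_A − T̂_B = 3.29770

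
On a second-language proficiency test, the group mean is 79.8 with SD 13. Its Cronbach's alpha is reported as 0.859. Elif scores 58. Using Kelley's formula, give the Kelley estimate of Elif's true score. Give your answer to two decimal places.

61.07

Weight the observed score by reliability and the mean by (1 − reliability): T̂ = 0.859·58 + 0.141·79.8 = 49.822 + 11.2518 = 61.074.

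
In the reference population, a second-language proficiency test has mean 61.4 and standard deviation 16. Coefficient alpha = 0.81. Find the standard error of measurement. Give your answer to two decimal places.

6.97

SEM = SD · √(1 − ρ) = 16 × √0.19 = 16 × 0.4359 = 6.974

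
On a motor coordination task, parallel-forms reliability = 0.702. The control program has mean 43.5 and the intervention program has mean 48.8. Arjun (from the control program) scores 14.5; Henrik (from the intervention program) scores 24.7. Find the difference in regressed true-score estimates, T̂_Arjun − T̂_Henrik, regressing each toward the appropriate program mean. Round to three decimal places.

T̂_Arjun = 0.702(14.5) + 0.298(43.5) = 23.14200
T̂_Henrik = 0.702(24.7) + 0.298(48.8) = 31.88180
Difference = 23.14200 − 31.88180 = -8.73980

-8.740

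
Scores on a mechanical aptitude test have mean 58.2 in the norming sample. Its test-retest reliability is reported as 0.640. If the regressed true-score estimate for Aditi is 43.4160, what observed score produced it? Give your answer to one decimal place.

T̂ = ρX + (1 − ρ)μ  ⇒  X = (T̂ − (1 − ρ)μ) / ρ
X = (43.4160 − 0.360 × 58.2) / 0.640 = (43.4160 − 20.9520) / 0.640 = 22.4640 / 0.640 = 35.100

35.1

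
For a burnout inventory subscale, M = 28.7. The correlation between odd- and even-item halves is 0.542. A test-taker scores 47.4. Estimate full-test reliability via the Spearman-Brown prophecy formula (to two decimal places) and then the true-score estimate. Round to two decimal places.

Spearman-Brown: ρ = 2r/(1 + r) = 2(0.542)/(1 + 0.542) = 1.0840/1.542 = 0.7030 → 0.70
T̂ = ρX + (1 − ρ)μ
  = 0.70 × 47.4 + 0.30 × 28.7
  = 33.180 + 8.610
  = 41.790
  ≈ 41.79

41.79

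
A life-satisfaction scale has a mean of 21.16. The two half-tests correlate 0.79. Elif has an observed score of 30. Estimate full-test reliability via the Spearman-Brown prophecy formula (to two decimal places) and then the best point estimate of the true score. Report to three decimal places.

28.939

Spearman-Brown: ρ = 2r/(1 + r) = 2(0.79)/(1 + 0.79) = 1.580/1.79 = 0.8827 → 0.88
T̂ = 0.88(30) + 0.12(21.16) = 26.40 + 2.5392 = 28.9392 → 28.939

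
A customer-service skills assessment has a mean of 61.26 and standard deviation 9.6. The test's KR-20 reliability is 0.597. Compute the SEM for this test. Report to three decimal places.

6.094

SEM = SD · √(1 − ρ) = 9.6 × √0.403 = 9.6 × 0.6348 = 6.0943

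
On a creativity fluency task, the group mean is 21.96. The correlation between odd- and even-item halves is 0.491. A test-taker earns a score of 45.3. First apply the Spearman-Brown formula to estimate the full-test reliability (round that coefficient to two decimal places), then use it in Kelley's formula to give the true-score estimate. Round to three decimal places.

37.364

Spearman-Brown: ρ = 2r/(1 + r) = 2(0.491)/(1 + 0.491) = 0.9820/1.491 = 0.6586 → 0.66
T̂ = ρX + (1 − ρ)μ
  = 0.66 × 45.3 + 0.34 × 21.96
  = 29.898 + 7.4664
  = 37.3644
  ≈ 37.364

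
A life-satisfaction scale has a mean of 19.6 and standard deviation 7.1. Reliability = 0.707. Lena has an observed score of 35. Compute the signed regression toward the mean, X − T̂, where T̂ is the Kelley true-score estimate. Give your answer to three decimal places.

Weight the observed score by reliability and the mean by (1 − reliability): T̂ = 0.707·35 + 0.293·19.6 = 24.745 + 5.7428 = 30.48780.
X − T̂ = 35 − 30.4878 = 4.5122 → 4.512

4.512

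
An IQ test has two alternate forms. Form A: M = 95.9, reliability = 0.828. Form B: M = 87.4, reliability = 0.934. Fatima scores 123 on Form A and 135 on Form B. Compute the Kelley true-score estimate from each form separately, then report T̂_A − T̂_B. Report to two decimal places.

T̂_A = 0.828(123) + 0.172(95.9) = 118.3388
T̂_B = 0.934(135) + 0.066(87.4) = 131.8584
T̂_A − T̂_B = -13.5196

-13.52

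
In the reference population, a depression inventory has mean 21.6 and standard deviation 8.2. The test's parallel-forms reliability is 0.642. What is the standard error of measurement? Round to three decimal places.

SEM = SD · √(1 − ρ) = 8.2 × √0.358 = 8.2 × 0.5983 = 4.9063

4.906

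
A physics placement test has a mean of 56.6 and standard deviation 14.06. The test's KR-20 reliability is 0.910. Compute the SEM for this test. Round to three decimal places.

4.218

SEM = SD · √(1 − ρ) = 14.06 × √0.090 = 14.06 × 0.3000 = 4.2180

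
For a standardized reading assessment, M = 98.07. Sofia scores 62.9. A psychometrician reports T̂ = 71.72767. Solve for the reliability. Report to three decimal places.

T̂ = ρX + (1 − ρ)μ  ⇒  T̂ − μ = ρ(X − μ)
ρ = (T̂ − μ)/(X − μ) = (71.72767 − 98.07) / (62.9 − 98.07) = -26.34233 / -35.17 = 0.74900

0.749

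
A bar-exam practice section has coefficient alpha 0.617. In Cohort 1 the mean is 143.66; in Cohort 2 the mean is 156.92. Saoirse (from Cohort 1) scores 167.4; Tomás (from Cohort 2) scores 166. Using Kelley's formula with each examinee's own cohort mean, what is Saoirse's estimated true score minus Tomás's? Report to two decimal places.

-4.21

T̂_Saoirse = 0.617(167.4) + 0.383(143.66) = 158.3076
T̂_Tomás = 0.617(166) + 0.383(156.92) = 162.5224
Difference = 158.3076 − 162.5224 = -4.2148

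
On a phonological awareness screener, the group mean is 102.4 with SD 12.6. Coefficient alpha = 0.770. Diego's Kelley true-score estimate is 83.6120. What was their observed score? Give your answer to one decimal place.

78.0

T̂ = ρX + (1 − ρ)μ  ⇒  X = (T̂ − (1 − ρ)μ) / ρ
X = (83.6120 − 0.230 × 102.4) / 0.770 = (83.6120 − 23.5520) / 0.770 = 60.0600 / 0.770 = 78.000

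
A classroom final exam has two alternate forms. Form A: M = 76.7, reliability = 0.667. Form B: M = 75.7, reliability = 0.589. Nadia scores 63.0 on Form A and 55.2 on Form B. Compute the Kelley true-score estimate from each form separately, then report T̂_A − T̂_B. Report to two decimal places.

3.94

T̂_A = 0.667(63.0) + 0.333(76.7) = 67.5621
T̂_B = 0.589(55.2) + 0.411(75.7) = 63.6255
T̂_A − T̂_B = 3.9366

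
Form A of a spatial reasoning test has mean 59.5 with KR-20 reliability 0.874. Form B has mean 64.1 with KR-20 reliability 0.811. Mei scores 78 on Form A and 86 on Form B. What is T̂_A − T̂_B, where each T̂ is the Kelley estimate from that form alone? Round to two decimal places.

-6.19

T̂_A = 0.874(78) + 0.126(59.5) = 75.6690
T̂_B = 0.811(86) + 0.189(64.1) = 81.8609
T̂_A − T̂_B = -6.1919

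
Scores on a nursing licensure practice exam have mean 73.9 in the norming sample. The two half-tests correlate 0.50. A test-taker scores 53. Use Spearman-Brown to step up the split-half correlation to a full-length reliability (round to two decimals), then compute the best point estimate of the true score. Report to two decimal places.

59.90

Spearman-Brown: ρ = 2r/(1 + r) = 2(0.50)/(1 + 0.50) = 1.000/1.50 = 0.6667 → 0.67
T̂ = 0.67(53) + 0.33(73.9) = 35.51 + 24.387 = 59.897 → 59.90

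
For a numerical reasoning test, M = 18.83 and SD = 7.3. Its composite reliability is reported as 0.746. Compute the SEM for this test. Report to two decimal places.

SEM = SD · √(1 − ρ) = 7.3 × √0.254 = 7.3 × 0.5040 = 3.679

3.68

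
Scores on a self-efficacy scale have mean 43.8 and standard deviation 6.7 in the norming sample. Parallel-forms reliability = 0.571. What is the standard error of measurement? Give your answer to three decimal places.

SEM = SD · √(1 − ρ) = 6.7 × √0.429 = 6.7 × 0.6550 = 4.3884

4.388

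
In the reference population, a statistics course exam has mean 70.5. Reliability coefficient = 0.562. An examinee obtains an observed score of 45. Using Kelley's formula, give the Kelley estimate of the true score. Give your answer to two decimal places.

56.17

T̂ = 0.562(45) + 0.438(70.5) = 25.290 + 30.8790 = 56.169 → 56.17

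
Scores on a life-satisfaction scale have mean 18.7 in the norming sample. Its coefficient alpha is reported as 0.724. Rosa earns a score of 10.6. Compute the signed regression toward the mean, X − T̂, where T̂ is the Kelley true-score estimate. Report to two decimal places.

Regress the observed score toward the mean by the unreliability: T̂ = 0.724·10.6 + 0.276·18.7 = 7.6744 + 5.1612 = 12.8356.
X − T̂ = 10.6 − 12.836 = -2.236 → -2.24

-2.24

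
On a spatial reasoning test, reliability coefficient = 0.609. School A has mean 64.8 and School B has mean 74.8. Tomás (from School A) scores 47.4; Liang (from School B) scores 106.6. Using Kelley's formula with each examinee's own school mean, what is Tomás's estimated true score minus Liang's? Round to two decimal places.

T̂_Tomás = 0.609(47.4) + 0.391(64.8) = 54.2034
T̂_Liang = 0.609(106.6) + 0.391(74.8) = 94.1662
Difference = 54.2034 − 94.1662 = -39.9628

-39.96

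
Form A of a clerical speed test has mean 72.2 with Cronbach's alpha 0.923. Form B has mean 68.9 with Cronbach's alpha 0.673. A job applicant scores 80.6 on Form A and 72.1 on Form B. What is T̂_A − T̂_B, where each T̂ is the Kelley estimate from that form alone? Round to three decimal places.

8.900

T̂_A = 0.923(80.6) + 0.077(72.2) = 79.95320
T̂_B = 0.673(72.1) + 0.327(68.9) = 71.05360
T̂_A − T̂_B = 8.89960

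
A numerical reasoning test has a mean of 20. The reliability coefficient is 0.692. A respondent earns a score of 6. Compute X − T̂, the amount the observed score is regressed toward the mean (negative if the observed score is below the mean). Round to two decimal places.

T̂ = 0.692(6) + 0.308(20) = 4.152 + 6.160 = 10.3120 → 10.312
X − T̂ = 6 − 10.312 = -4.312 → -4.31

-4.31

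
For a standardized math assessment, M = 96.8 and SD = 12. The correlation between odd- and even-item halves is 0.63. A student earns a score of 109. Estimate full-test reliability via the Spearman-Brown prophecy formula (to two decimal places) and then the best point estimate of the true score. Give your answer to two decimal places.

106.19

Spearman-Brown: ρ = 2r/(1 + r) = 2(0.63)/(1 + 0.63) = 1.260/1.63 = 0.7730 → 0.77
T̂ = ρX + (1 − ρ)μ
  = 0.77 × 109 + 0.23 × 96.8
  = 83.93 + 22.264
  = 106.194
  ≈ 106.19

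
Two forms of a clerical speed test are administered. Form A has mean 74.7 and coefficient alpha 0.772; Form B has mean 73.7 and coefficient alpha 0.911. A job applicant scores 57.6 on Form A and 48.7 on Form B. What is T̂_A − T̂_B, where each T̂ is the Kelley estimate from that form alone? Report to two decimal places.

10.57

T̂_A = 0.772(57.6) + 0.228(74.7) = 61.4988
T̂_B = 0.911(48.7) + 0.089(73.7) = 50.9250
T̂_A − T̂_B = 10.5738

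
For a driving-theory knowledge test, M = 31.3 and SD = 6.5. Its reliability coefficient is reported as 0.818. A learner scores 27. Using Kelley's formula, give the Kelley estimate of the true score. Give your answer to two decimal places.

27.78

T̂ = ρX + (1 − ρ)μ
  = 0.818 × 27 + 0.182 × 31.3
  = 22.086 + 5.6966
  = 27.783
  ≈ 27.78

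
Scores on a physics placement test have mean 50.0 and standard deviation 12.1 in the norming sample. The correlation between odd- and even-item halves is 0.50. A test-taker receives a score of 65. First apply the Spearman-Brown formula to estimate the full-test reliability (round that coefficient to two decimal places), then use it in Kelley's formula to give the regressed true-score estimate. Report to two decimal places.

60.05

Spearman-Brown: ρ = 2r/(1 + r) = 2(0.50)/(1 + 0.50) = 1.000/1.50 = 0.6667 → 0.67
T̂ = ρX + (1 − ρ)μ
  = 0.67 × 65 + 0.33 × 50.0
  = 43.55 + 16.500
  = 60.050
  ≈ 60.05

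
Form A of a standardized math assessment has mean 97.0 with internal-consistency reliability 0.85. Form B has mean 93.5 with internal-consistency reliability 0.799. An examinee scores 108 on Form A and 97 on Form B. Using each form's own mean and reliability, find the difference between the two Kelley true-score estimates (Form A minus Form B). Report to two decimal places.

T̂_A = 0.85(108) + 0.15(97.0) = 106.3500
T̂_B = 0.799(97) + 0.201(93.5) = 96.2965
T̂_A − T̂_B = 10.0535

10.05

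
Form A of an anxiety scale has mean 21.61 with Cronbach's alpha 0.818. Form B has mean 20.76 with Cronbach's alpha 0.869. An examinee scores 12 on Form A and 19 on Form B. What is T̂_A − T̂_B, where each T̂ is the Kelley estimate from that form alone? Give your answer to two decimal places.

-5.48

T̂_A = 0.818(12) + 0.182(21.61) = 13.7490
T̂_B = 0.869(19) + 0.131(20.76) = 19.2306
T̂_A − T̂_B = -5.4815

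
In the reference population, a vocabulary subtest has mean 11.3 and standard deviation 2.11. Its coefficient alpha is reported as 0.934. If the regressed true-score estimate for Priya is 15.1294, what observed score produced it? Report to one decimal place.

T̂ = ρX + (1 − ρ)μ  ⇒  X = (T̂ − (1 − ρ)μ) / ρ
X = (15.1294 − 0.066 × 11.3) / 0.934 = (15.1294 − 0.7458) / 0.934 = 14.3836 / 0.934 = 15.400

15.4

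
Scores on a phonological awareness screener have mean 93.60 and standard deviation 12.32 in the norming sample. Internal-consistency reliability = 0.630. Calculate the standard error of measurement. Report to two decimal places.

7.49

SEM = SD · √(1 − ρ) = 12.32 × √0.370 = 12.32 × 0.6083 = 7.494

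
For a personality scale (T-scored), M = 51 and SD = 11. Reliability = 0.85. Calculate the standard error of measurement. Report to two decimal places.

4.26

SEM = SD · √(1 − ρ) = 11 × √0.15 = 11 × 0.3873 = 4.260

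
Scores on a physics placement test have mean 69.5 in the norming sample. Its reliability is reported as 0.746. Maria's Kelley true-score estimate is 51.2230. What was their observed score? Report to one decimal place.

45.0

T̂ = ρX + (1 − ρ)μ  ⇒  X = (T̂ − (1 − ρ)μ) / ρ
X = (51.2230 − 0.254 × 69.5) / 0.746 = (51.2230 − 17.6530) / 0.746 = 33.5700 / 0.746 = 45.000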